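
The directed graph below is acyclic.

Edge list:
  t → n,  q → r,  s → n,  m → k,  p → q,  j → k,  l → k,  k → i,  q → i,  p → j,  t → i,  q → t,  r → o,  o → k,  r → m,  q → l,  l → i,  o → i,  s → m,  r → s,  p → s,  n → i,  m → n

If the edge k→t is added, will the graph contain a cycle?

Adding k→t creates a cycle iff t can already reach k.
Explore from t: no path reaches k. The graph stays acyclic.

No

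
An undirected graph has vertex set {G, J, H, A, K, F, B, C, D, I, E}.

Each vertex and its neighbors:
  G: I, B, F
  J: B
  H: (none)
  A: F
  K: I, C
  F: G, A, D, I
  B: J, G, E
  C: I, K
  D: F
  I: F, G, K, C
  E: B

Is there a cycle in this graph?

Yes

DFS, tracking each vertex's parent; an edge to a visited non-parent vertex closes a cycle.
Start from H:
visit H (parent –)
visit G (parent –)
  visit I (parent G)
    visit F (parent I)
      F–G: G visited and ≠ parent → cycle
Cycle: G – I – F – G.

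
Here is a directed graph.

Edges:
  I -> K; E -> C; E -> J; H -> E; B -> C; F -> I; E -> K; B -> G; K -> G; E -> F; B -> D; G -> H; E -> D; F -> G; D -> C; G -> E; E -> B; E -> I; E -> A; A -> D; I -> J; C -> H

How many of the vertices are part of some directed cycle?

10

A vertex is on a directed cycle iff it belongs to a strongly connected component of size ≥ 2 (or has a self-loop).
The vertices on cycles are {A, B, C, D, E, F, G, H, I, K} — 10 in total.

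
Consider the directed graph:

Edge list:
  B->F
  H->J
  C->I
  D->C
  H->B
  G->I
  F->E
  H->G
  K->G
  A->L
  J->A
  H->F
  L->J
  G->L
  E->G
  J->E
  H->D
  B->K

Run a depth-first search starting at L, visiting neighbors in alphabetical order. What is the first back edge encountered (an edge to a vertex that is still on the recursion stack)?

A->L

DFS from L (visiting neighbors in alphabetical order); mark gray on enter, black on exit:
L gray
  J gray
    A gray
      A→L: L is gray → back edge
First back edge: A → L.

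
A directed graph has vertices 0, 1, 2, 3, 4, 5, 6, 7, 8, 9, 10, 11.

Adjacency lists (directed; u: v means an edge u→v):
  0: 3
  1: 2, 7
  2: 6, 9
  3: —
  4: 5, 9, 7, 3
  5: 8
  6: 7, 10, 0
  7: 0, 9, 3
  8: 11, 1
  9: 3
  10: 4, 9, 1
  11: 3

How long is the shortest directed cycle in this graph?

For each vertex v, BFS finds the shortest path from v back to v.
The shortest such closed walk is 1 → 2 → 6 → 10 → 1, length 4.

4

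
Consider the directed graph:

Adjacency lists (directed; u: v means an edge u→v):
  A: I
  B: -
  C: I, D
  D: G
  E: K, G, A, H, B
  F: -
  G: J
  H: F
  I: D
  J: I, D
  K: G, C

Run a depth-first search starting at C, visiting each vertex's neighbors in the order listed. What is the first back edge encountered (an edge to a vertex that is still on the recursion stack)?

DFS from C (visiting each vertex's neighbors in the order listed); mark gray on enter, black on exit:
C gray
  I gray
    D gray
      G gray
        J gray
          J→I: I is gray → back edge
First back edge: J → I.

J→I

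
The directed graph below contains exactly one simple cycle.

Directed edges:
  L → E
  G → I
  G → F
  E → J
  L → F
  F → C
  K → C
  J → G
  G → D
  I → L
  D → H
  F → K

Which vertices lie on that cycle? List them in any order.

E, G, I, J, L

DFS with gray/black marking from J:
J gray
  G gray
    D gray
      H gray
      H black
    D black
    F gray
      K gray
        C gray
        C black
      K black
      F→C: C black — skip
    F black
    I gray
      L gray
        E gray
          E→J: J is gray → back edge
Back edge closes the cycle J → G → I → L → E → J; its vertices are {E, G, I, J, L}.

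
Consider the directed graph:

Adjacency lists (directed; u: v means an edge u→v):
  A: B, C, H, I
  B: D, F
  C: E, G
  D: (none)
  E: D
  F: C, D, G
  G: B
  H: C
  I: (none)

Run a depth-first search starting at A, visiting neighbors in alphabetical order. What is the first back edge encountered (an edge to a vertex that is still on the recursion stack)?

G→B

DFS from A (visiting neighbors in alphabetical order); mark gray on enter, black on exit:
A gray
  B gray
    D gray
    D black
    F gray
      C gray
        E gray
          E→D: D black — skip
        E black
        G gray
          G→B: B is gray → back edge
First back edge: G → B.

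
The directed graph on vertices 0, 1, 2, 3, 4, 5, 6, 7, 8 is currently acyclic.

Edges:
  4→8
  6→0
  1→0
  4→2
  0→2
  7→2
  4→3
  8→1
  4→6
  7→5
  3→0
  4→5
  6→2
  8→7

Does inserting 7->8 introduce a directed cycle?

Yes

Adding 7→8 creates a cycle iff 8 can already reach 7.
Path from 8: 8 → 7.
So 8 → … → 7 → 8 is a cycle.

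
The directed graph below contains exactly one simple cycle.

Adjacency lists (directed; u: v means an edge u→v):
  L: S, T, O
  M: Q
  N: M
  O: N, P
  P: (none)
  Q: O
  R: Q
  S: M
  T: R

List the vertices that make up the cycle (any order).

M, N, O, Q

DFS with gray/black marking from O:
O gray
  N gray
    M gray
      Q gray
        Q→O: O is gray → back edge
Back edge closes the cycle O → N → M → Q → O; its vertices are {M, N, O, Q}.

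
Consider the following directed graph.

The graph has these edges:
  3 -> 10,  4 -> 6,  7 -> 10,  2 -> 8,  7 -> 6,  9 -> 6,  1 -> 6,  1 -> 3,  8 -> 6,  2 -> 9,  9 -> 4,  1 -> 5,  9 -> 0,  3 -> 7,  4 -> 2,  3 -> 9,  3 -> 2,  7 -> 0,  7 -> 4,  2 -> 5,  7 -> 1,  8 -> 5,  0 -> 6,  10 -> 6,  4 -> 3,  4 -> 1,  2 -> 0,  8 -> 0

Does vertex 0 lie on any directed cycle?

No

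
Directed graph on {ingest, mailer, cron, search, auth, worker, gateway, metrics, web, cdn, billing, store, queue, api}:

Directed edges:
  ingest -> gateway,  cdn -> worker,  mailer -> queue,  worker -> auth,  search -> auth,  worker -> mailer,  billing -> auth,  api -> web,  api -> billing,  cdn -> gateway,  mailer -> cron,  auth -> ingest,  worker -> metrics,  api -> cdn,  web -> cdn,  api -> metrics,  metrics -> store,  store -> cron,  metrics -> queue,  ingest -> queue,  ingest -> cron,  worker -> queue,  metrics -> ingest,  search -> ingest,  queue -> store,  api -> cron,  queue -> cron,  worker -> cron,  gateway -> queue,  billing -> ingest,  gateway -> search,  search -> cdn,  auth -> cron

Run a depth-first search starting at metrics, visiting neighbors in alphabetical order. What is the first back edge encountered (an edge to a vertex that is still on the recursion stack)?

DFS from metrics (visiting neighbors in alphabetical order); mark gray on enter, black on exit:
metrics gray
  ingest gray
    cron gray
    cron black
    gateway gray
      queue gray
        queue→cron: cron black — skip
        store gray
          store→cron: cron black — skip
        store black
      queue black
      search gray
        auth gray
          auth→cron: cron black — skip
          auth→ingest: ingest is gray → back edge
First back edge: auth → ingest.

auth→ingest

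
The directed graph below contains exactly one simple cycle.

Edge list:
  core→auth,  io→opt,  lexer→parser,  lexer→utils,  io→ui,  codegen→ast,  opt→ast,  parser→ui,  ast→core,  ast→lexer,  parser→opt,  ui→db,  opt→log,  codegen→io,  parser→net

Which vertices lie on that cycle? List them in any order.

DFS with gray/black marking from ast:
ast gray
  lexer gray
    utils gray
    utils black
    parser gray
      ui gray
        db gray
        db black
      ui black
      net gray
      net black
      opt gray
        log gray
        log black
        opt→ast: ast is gray → back edge
Back edge closes the cycle ast → lexer → parser → opt → ast; its vertices are {ast, opt, lexer, parser}.

ast, opt, lexer, parser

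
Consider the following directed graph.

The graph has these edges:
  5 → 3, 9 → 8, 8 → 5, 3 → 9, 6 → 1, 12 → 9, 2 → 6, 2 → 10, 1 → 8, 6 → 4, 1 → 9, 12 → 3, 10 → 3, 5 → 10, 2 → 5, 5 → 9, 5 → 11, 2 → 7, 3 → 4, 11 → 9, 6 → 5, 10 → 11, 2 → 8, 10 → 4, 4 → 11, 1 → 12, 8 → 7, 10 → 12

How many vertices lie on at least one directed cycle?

A vertex is on a directed cycle iff it belongs to a strongly connected component of size ≥ 2 (or has a self-loop).
The vertices on cycles are {3, 4, 5, 8, 9, 10, 11, 12} — 8 in total.

8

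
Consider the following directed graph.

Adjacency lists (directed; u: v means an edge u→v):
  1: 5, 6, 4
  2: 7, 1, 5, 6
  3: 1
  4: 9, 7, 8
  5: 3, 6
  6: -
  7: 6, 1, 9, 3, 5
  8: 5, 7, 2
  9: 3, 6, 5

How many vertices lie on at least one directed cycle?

8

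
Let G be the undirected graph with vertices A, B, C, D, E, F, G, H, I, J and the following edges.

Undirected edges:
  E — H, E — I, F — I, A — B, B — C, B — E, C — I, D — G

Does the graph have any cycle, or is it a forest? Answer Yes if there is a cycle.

Yes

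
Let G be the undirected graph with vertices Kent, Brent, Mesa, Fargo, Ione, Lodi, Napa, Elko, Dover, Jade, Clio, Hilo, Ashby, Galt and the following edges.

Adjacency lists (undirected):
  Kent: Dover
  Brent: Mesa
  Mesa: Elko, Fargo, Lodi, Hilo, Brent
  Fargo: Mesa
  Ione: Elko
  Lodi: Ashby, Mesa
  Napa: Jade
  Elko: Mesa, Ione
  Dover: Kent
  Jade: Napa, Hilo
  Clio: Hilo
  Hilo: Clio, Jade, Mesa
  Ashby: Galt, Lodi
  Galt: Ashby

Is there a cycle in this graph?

No

DFS, tracking each vertex's parent; an edge to a visited non-parent vertex closes a cycle.
Start from Mesa:
visit Mesa (parent –)
  visit Elko (parent Mesa)
    Elko–Mesa: parent, skip
    visit Ione (parent Elko)
      Ione–Elko: parent, skip
  visit Fargo (parent Mesa)
    Fargo–Mesa: parent, skip
  visit Lodi (parent Mesa)
    visit Ashby (parent Lodi)
      visit Galt (parent Ashby)
        Galt–Ashby: parent, skip
      Ashby–Lodi: parent, skip
    Lodi–Mesa: parent, skip
  visit Hilo (parent Mesa)
    visit Clio (parent Hilo)
      Clio–Hilo: parent, skip
    visit Jade (parent Hilo)
      visit Napa (parent Jade)
        Napa–Jade: parent, skip
      Jade–Hilo: parent, skip
    Hilo–Mesa: parent, skip
  visit Brent (parent Mesa)
    Brent–Mesa: parent, skip
visit Kent (parent –)
  visit Dover (parent Kent)
    Dover–Kent: parent, skip
No non-parent visited neighbor found — the graph is a forest.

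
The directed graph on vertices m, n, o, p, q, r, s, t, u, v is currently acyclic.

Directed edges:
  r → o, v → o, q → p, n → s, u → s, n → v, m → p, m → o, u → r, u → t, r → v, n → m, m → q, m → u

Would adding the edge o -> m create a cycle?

Yes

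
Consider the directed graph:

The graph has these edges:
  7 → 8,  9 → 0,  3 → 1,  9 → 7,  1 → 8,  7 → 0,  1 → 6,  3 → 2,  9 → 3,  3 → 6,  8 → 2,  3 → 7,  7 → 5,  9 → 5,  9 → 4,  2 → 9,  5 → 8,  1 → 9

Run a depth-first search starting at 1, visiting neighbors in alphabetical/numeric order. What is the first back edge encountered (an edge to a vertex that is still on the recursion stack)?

3→1

DFS from 1 (visiting neighbors in alphabetical/numeric order); mark gray on enter, black on exit:
1 gray
  6 gray
  6 black
  8 gray
    2 gray
      9 gray
        0 gray
        0 black
        3 gray
          3→1: 1 is gray → back edge
First back edge: 3 → 1.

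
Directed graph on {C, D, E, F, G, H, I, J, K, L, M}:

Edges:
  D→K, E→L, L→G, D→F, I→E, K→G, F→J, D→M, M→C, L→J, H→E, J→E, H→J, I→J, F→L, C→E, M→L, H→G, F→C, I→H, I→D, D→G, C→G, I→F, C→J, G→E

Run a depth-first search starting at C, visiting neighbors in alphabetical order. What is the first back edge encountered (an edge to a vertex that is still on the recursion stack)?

G→E

DFS from C (visiting neighbors in alphabetical order); mark gray on enter, black on exit:
C gray
  E gray
    L gray
      G gray
        G→E: E is gray → back edge
First back edge: G → E.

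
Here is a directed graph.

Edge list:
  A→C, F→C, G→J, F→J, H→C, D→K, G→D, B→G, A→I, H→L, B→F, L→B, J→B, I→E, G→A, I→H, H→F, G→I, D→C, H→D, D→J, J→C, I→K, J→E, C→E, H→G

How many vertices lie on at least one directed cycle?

A vertex is on a directed cycle iff it belongs to a strongly connected component of size ≥ 2 (or has a self-loop).
The vertices on cycles are {A, B, D, F, G, H, I, J, L} — 9 in total.

9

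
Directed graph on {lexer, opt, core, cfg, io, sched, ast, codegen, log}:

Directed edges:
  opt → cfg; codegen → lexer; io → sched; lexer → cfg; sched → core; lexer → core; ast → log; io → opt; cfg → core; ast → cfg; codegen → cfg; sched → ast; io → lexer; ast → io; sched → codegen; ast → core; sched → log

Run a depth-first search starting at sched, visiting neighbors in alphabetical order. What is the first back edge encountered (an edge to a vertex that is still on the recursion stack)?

io->sched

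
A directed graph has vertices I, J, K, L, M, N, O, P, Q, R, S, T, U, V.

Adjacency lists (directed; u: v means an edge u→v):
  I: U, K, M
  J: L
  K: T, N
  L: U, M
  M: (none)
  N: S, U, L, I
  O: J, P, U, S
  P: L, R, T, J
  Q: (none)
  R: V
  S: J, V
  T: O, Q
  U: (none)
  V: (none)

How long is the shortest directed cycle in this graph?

For each vertex v, BFS finds the shortest path from v back to v.
The shortest such closed walk is K → N → I → K, length 3.

3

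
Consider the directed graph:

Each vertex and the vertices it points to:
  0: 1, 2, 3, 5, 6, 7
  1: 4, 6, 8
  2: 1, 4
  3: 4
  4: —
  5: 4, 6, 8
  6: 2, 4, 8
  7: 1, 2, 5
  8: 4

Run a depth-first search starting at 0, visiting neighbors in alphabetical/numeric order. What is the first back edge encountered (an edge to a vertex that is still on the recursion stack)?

DFS from 0 (visiting neighbors in alphabetical/numeric order); mark gray on enter, black on exit:
0 gray
  1 gray
    4 gray
    4 black
    6 gray
      2 gray
        2→1: 1 is gray → back edge
First back edge: 2 → 1.

2->1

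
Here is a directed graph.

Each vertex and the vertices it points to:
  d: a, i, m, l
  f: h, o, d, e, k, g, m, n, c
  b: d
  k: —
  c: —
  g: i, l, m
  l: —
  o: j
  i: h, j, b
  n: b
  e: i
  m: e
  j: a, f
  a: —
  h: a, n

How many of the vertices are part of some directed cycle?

A vertex is on a directed cycle iff it belongs to a strongly connected component of size ≥ 2 (or has a self-loop).
The vertices on cycles are {b, d, e, f, g, h, i, j, m, n, o} — 11 in total.

11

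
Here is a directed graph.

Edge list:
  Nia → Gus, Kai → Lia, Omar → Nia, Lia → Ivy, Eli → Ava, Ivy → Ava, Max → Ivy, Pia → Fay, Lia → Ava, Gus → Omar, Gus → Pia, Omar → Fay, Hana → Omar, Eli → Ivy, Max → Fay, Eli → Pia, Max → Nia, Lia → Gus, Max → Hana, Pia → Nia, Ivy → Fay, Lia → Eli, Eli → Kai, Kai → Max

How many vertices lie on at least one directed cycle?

7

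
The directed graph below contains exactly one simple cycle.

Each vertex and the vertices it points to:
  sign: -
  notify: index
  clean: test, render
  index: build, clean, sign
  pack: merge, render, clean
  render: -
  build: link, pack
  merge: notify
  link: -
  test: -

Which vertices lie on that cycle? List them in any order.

pack, build, index, merge, notify

DFS with gray/black marking from index:
index gray
  build gray
    link gray
    link black
    pack gray
      merge gray
        notify gray
          notify→index: index is gray → back edge
Back edge closes the cycle index → build → pack → merge → notify → index; its vertices are {pack, build, index, merge, notify}.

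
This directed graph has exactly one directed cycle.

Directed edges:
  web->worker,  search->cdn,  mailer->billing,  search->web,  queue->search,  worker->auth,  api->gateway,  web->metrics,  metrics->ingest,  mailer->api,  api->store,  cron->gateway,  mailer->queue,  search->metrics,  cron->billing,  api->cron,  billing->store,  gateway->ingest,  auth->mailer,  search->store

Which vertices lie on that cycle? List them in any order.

web, auth, queue, mailer, search, worker

DFS with gray/black marking from mailer:
mailer gray
  queue gray
    search gray
      web gray
        metrics gray
          ingest gray
          ingest black
        metrics black
        worker gray
          auth gray
            auth→mailer: mailer is gray → back edge
Back edge closes the cycle mailer → queue → search → web → worker → auth → mailer; its vertices are {web, auth, queue, mailer, search, worker}.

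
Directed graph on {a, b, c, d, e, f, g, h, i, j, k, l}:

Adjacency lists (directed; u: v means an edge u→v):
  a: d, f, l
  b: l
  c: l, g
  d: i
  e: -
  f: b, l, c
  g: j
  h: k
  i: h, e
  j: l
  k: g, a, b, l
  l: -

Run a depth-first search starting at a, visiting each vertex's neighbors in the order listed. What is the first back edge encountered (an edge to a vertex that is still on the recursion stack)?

k→a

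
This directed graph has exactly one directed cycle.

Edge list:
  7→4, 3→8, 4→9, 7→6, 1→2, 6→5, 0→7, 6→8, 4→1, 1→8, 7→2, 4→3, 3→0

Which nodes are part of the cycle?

DFS with gray/black marking from 7:
7 gray
  4 gray
    1 gray
      2 gray
      2 black
      8 gray
      8 black
    1 black
    3 gray
      0 gray
        0→7: 7 is gray → back edge
Back edge closes the cycle 7 → 4 → 3 → 0 → 7; its vertices are {0, 3, 4, 7}.

0, 3, 4, 7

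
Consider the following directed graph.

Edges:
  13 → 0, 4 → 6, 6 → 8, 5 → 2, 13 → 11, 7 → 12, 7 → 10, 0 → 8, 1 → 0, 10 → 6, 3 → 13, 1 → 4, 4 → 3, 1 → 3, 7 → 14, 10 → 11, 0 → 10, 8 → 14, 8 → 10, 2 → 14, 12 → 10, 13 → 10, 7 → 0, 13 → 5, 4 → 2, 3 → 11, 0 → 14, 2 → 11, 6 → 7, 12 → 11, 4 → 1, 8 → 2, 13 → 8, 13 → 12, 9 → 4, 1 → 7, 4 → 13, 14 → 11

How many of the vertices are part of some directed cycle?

A vertex is on a directed cycle iff it belongs to a strongly connected component of size ≥ 2 (or has a self-loop).
The vertices on cycles are {0, 1, 4, 6, 7, 8, 10, 12} — 8 in total.

8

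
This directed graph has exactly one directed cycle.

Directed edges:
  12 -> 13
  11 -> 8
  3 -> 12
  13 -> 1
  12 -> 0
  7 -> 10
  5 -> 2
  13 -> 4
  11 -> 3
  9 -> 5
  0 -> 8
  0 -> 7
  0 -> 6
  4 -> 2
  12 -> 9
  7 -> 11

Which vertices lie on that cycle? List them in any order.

0, 3, 7, 11, 12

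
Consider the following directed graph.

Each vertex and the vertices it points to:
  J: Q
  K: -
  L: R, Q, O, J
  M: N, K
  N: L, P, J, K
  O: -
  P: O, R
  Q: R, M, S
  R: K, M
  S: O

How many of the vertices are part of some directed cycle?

7

A vertex is on a directed cycle iff it belongs to a strongly connected component of size ≥ 2 (or has a self-loop).
The vertices on cycles are {J, L, M, N, P, Q, R} — 7 in total.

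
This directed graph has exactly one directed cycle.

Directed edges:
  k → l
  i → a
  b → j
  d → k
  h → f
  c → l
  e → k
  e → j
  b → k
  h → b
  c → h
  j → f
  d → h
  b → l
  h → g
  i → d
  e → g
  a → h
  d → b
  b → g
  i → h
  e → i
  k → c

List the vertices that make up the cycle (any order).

b, c, h, k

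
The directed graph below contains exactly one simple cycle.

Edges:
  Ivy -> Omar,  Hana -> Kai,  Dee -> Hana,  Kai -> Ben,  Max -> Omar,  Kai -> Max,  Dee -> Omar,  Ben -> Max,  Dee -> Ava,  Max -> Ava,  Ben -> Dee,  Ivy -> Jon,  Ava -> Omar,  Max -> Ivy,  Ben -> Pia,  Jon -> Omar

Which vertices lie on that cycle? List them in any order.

Ben, Dee, Kai, Hana

DFS with gray/black marking from Kai:
Kai gray
  Ben gray
    Dee gray
      Omar gray
      Omar black
      Ava gray
        Ava→Omar: Omar black — skip
      Ava black
      Hana gray
        Hana→Kai: Kai is gray → back edge
Back edge closes the cycle Kai → Ben → Dee → Hana → Kai; its vertices are {Ben, Dee, Kai, Hana}.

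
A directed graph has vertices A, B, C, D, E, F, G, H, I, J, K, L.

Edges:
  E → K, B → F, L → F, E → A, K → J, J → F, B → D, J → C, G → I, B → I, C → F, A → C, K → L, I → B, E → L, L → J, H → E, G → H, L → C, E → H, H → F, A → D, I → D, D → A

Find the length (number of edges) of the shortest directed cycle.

2

For each vertex v, BFS finds the shortest path from v back to v.
The shortest such closed walk is I → B → I, length 2.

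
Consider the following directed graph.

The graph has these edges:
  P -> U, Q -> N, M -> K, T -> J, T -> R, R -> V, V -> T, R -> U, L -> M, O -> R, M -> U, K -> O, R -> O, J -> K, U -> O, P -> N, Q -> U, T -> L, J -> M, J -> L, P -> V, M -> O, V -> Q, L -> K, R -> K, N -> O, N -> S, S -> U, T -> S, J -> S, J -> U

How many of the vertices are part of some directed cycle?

A vertex is on a directed cycle iff it belongs to a strongly connected component of size ≥ 2 (or has a self-loop).
The vertices on cycles are {J, K, L, M, N, O, Q, R, S, T, U, V} — 12 in total.

12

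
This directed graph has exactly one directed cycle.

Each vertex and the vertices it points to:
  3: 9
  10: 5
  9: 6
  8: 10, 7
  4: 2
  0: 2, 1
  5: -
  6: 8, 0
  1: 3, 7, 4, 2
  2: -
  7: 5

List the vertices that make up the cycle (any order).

0, 1, 3, 6, 9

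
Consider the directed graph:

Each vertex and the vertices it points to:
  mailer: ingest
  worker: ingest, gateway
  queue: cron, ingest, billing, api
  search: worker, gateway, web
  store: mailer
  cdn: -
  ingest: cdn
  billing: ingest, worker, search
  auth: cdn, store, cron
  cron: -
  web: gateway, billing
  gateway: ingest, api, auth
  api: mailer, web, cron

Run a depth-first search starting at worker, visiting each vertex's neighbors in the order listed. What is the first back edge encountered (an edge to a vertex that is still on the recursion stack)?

web→gateway

DFS from worker (visiting each vertex's neighbors in the order listed); mark gray on enter, black on exit:
worker gray
  ingest gray
    cdn gray
    cdn black
  ingest black
  gateway gray
    gateway→ingest: ingest black — skip
    api gray
      mailer gray
        mailer→ingest: ingest black — skip
      mailer black
      web gray
        web→gateway: gateway is gray → back edge
First back edge: web → gateway.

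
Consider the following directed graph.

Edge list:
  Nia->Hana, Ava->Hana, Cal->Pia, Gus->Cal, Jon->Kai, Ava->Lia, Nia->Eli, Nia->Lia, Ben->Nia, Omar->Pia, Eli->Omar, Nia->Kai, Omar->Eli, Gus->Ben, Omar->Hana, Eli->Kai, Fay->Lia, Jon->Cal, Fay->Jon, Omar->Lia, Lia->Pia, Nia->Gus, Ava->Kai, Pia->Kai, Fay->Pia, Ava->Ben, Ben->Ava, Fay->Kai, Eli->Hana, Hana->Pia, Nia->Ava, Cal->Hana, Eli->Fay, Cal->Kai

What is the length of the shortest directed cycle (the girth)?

For each vertex v, BFS finds the shortest path from v back to v.
The shortest such closed walk is Ben → Ava → Ben, length 2.

2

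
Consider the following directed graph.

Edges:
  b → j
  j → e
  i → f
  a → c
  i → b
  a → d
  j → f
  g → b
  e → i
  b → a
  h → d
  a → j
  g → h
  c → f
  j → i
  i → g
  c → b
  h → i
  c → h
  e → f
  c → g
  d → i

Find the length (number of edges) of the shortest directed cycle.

For each vertex v, BFS finds the shortest path from v back to v.
The shortest such closed walk is c → b → a → c, length 3.

3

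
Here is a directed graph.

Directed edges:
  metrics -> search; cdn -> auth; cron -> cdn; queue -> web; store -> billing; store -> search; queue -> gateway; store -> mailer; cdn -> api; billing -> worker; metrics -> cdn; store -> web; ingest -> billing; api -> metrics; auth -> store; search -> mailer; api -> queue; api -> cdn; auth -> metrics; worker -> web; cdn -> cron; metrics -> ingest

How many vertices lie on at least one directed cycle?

5

A vertex is on a directed cycle iff it belongs to a strongly connected component of size ≥ 2 (or has a self-loop).
The vertices on cycles are {api, cdn, auth, cron, metrics} — 5 in total.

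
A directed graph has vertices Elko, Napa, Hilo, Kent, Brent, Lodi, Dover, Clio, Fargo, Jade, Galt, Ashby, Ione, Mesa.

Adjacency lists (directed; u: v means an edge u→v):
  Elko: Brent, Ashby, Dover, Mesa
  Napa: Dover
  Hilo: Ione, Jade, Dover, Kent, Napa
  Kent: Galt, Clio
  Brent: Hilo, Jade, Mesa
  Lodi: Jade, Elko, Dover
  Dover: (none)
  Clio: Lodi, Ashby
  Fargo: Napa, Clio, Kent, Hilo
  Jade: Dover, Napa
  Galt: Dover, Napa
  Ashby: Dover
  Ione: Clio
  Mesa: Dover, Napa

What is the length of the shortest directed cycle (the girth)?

For each vertex v, BFS finds the shortest path from v back to v.
The shortest such closed walk is Hilo → Ione → Clio → Lodi → Elko → Brent → Hilo, length 6.

6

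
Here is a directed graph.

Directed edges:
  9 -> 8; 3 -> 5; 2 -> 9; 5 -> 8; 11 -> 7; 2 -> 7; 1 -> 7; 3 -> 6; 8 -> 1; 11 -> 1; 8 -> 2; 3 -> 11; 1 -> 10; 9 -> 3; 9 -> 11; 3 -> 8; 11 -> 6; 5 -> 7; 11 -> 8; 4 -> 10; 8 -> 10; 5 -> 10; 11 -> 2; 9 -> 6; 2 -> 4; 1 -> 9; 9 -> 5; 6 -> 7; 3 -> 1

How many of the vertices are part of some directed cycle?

7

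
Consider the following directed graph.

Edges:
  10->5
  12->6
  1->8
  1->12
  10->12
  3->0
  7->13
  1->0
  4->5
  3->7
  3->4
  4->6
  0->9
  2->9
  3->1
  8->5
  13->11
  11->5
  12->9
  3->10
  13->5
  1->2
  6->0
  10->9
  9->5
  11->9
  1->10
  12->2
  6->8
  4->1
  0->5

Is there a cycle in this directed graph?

DFS with white/gray/black marking, starting from 7:
7 gray
  13 gray
    5 gray
    5 black
    11 gray
      9 gray
        9→5: 5 black — skip
      9 black
      11→5: 5 black — skip
    11 black
  13 black
7 black
10 gray
  12 gray
    6 gray
      0 gray
        0→9: 9 black — skip
        0→5: 5 black — skip
      0 black
      8 gray
        8→5: 5 black — skip
      8 black
    6 black
    2 gray
      2→9: 9 black — skip
    2 black
    12→9: 9 black — skip
  12 black
  10→9: 9 black — skip
  10→5: 5 black — skip
10 black
3 gray
  3→7: 7 black — skip
  3→0: 0 black — skip
  3→10: 10 black — skip
  4 gray
    4→5: 5 black — skip
    1 gray
      1→2: 2 black — skip
      1→0: 0 black — skip
      1→8: 8 black — skip
      1→10: 10 black — skip
      1→12: 12 black — skip
    1 black
    4→6: 6 black — skip
  4 black
  3→1: 1 black — skip
3 black
Every edge goes to a white or black vertex — no back edge, so the graph is acyclic.

No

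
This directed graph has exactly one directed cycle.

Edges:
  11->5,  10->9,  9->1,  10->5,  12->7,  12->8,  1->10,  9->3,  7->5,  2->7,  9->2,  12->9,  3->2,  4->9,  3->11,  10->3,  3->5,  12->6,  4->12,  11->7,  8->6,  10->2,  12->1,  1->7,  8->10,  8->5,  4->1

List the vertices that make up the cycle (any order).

1, 9, 10

DFS with gray/black marking from 1:
1 gray
  7 gray
    5 gray
    5 black
  7 black
  10 gray
    2 gray
      2→7: 7 black — skip
    2 black
    3 gray
      3→5: 5 black — skip
      3→2: 2 black — skip
      11 gray
        11→7: 7 black — skip
        11→5: 5 black — skip
      11 black
    3 black
    10→5: 5 black — skip
    9 gray
      9→1: 1 is gray → back edge
Back edge closes the cycle 1 → 10 → 9 → 1; its vertices are {1, 9, 10}.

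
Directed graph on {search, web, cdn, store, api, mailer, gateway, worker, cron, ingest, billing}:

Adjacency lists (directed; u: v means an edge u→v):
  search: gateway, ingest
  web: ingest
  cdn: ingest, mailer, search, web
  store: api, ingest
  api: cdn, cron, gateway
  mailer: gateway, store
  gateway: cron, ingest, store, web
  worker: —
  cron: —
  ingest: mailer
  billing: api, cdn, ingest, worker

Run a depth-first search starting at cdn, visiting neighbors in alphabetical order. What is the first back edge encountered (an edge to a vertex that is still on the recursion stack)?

gateway→ingest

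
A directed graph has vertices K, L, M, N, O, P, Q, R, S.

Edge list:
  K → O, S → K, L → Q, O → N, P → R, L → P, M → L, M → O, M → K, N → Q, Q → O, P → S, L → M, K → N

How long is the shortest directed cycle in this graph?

2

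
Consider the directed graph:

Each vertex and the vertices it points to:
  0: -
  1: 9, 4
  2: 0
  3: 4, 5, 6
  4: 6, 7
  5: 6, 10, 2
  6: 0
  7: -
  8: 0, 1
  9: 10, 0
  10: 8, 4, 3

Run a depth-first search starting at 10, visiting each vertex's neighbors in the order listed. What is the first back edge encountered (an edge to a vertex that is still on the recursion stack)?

9→10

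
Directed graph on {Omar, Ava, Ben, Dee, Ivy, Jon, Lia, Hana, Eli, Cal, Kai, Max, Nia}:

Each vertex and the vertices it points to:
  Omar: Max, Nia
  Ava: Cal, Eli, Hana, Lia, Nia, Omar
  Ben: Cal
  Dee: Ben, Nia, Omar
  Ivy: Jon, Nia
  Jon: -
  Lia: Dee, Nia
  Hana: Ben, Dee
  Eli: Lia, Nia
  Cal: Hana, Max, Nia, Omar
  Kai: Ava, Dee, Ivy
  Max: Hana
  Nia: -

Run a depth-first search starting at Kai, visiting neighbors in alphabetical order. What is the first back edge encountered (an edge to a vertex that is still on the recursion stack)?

Ben->Cal

DFS from Kai (visiting neighbors in alphabetical order); mark gray on enter, black on exit:
Kai gray
  Ava gray
    Cal gray
      Hana gray
        Ben gray
          Ben→Cal: Cal is gray → back edge
First back edge: Ben → Cal.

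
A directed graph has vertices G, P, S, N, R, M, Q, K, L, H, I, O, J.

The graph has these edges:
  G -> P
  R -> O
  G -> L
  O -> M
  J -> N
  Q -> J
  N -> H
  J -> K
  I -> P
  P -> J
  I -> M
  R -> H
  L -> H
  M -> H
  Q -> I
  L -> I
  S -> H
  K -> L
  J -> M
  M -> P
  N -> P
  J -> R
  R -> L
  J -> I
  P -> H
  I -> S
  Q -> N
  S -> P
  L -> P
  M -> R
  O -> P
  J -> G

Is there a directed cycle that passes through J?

Yes

J is on a cycle iff J can reach itself via ≥1 edge.
J → I → P → J — yes.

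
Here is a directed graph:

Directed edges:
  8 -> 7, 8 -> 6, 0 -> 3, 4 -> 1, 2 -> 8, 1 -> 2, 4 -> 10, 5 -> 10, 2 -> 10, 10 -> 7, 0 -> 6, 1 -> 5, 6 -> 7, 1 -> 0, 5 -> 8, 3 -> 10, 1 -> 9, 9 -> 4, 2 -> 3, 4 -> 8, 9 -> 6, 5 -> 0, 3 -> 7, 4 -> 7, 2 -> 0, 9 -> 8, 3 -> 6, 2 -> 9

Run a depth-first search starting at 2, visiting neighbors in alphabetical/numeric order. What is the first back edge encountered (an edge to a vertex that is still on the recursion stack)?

1→2

DFS from 2 (visiting neighbors in alphabetical/numeric order); mark gray on enter, black on exit:
2 gray
  0 gray
    3 gray
      6 gray
        7 gray
        7 black
      6 black
      3→7: 7 black — skip
      10 gray
        10→7: 7 black — skip
      10 black
    3 black
    0→6: 6 black — skip
  0 black
  2→3: 3 black — skip
  8 gray
    8→6: 6 black — skip
    8→7: 7 black — skip
  8 black
  9 gray
    4 gray
      1 gray
        1→0: 0 black — skip
        1→2: 2 is gray → back edge
First back edge: 1 → 2.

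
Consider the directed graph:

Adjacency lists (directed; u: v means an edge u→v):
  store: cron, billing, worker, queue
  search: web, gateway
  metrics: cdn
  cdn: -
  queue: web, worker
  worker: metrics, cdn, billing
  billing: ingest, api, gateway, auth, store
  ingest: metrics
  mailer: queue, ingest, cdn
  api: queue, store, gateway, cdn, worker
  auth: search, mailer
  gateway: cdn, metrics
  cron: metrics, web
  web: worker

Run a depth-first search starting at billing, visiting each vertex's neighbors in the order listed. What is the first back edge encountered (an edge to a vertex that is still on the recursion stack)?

DFS from billing (visiting each vertex's neighbors in the order listed); mark gray on enter, black on exit:
billing gray
  ingest gray
    metrics gray
      cdn gray
      cdn black
    metrics black
  ingest black
  api gray
    queue gray
      web gray
        worker gray
          worker→metrics: metrics black — skip
          worker→cdn: cdn black — skip
          worker→billing: billing is gray → back edge
First back edge: worker → billing.

worker→billing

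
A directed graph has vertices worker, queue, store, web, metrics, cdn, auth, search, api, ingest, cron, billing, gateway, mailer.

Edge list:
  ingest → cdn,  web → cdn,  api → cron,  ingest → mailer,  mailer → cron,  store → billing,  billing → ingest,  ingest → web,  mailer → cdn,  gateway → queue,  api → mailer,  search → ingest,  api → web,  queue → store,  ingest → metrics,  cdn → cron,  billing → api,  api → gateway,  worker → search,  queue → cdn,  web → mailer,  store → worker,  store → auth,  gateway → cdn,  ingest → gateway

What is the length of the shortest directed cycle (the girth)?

For each vertex v, BFS finds the shortest path from v back to v.
The shortest such closed walk is store → billing → ingest → gateway → queue → store, length 5.

5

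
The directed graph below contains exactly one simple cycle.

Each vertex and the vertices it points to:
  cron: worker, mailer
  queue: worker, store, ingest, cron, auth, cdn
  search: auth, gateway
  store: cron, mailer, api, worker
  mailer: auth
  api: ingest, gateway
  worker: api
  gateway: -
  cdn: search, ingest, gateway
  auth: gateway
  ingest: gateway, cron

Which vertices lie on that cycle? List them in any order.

api, cron, ingest, worker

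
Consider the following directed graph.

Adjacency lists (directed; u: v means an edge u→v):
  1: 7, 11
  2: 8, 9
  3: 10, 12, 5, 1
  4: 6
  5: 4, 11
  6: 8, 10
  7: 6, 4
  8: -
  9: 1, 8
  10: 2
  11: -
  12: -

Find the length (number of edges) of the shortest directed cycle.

6

For each vertex v, BFS finds the shortest path from v back to v.
The shortest such closed walk is 10 → 2 → 9 → 1 → 7 → 6 → 10, length 6.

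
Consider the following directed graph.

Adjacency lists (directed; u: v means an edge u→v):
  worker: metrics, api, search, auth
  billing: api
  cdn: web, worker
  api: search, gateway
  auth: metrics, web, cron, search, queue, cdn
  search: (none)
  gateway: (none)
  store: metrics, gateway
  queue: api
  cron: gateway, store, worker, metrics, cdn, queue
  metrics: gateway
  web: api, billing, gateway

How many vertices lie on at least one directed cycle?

4

A vertex is on a directed cycle iff it belongs to a strongly connected component of size ≥ 2 (or has a self-loop).
The vertices on cycles are {cdn, auth, cron, worker} — 4 in total.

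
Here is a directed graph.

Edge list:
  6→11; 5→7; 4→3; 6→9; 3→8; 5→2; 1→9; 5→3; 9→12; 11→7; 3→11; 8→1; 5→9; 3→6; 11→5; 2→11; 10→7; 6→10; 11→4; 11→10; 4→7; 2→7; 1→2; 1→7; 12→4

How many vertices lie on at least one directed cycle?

10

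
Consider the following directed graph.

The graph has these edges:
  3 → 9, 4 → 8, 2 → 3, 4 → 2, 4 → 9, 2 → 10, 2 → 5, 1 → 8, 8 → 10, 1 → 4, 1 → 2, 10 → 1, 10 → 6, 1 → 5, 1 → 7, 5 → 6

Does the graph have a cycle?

Yes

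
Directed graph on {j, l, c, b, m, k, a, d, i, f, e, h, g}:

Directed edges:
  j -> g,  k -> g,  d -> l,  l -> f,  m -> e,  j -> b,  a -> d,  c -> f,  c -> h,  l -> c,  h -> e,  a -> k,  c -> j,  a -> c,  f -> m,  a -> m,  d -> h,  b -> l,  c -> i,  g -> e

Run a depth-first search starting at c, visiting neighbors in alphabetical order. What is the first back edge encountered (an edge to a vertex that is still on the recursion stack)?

l->c

DFS from c (visiting neighbors in alphabetical order); mark gray on enter, black on exit:
c gray
  f gray
    m gray
      e gray
      e black
    m black
  f black
  h gray
    h→e: e black — skip
  h black
  i gray
  i black
  j gray
    b gray
      l gray
        l→c: c is gray → back edge
First back edge: l → c.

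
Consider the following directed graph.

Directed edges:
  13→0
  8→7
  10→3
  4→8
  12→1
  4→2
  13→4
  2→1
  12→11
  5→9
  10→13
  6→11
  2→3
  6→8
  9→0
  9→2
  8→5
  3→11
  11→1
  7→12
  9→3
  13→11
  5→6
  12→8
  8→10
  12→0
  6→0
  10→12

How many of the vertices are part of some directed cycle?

A vertex is on a directed cycle iff it belongs to a strongly connected component of size ≥ 2 (or has a self-loop).
The vertices on cycles are {4, 5, 6, 7, 8, 10, 12, 13} — 8 in total.

8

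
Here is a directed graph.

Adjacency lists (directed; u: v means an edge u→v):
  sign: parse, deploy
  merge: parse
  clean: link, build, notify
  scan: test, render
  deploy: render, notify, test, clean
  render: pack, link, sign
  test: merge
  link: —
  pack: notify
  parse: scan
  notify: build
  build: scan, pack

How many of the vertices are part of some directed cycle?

A vertex is on a directed cycle iff it belongs to a strongly connected component of size ≥ 2 (or has a self-loop).
The vertices on cycles are {pack, scan, sign, test, build, clean, merge, parse, deploy, notify, render} — 11 in total.

11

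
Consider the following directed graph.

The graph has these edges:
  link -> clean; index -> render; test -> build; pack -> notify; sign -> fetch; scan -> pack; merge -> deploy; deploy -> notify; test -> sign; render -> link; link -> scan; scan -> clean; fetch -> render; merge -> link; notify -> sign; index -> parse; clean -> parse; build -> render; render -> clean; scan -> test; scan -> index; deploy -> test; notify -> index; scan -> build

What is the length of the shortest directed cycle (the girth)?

For each vertex v, BFS finds the shortest path from v back to v.
The shortest such closed walk is link → scan → index → render → link, length 4.

4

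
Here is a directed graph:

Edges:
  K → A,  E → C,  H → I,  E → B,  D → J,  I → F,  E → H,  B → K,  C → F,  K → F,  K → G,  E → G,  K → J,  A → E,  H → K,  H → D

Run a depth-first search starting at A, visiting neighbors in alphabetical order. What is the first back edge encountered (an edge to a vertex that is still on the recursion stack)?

K->A

DFS from A (visiting neighbors in alphabetical order); mark gray on enter, black on exit:
A gray
  E gray
    B gray
      K gray
        K→A: A is gray → back edge
First back edge: K → A.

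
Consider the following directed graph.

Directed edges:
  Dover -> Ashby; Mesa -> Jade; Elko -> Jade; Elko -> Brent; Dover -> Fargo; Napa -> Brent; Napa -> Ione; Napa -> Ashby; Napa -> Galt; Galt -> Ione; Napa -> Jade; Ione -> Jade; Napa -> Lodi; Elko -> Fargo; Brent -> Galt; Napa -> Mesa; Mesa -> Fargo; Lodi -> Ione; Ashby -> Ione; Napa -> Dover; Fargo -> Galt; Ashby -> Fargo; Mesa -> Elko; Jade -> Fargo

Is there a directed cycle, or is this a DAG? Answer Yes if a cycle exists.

Yes

DFS with white/gray/black marking, starting from Ione:
Ione gray
  Jade gray
    Fargo gray
      Galt gray
        Galt→Ione: Ione is gray → back edge
Back edge found, so a cycle exists: Ione → Jade → Fargo → Galt → Ione.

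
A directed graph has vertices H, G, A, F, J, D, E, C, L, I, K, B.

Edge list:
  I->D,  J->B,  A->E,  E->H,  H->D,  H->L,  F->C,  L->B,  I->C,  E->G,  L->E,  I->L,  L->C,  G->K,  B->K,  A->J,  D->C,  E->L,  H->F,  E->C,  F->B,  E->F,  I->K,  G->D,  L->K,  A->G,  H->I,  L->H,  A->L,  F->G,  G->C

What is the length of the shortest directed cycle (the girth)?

2

For each vertex v, BFS finds the shortest path from v back to v.
The shortest such closed walk is E → L → E, length 2.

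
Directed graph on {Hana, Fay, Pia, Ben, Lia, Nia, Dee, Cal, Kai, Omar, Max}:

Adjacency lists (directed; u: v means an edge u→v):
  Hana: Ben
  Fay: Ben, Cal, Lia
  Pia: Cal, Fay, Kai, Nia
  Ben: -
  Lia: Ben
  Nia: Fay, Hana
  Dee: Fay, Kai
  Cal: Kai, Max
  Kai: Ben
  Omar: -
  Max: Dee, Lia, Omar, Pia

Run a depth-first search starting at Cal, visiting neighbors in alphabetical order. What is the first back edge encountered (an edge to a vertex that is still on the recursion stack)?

DFS from Cal (visiting neighbors in alphabetical order); mark gray on enter, black on exit:
Cal gray
  Kai gray
    Ben gray
    Ben black
  Kai black
  Max gray
    Dee gray
      Fay gray
        Fay→Ben: Ben black — skip
        Fay→Cal: Cal is gray → back edge
First back edge: Fay → Cal.

Fay->Cal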